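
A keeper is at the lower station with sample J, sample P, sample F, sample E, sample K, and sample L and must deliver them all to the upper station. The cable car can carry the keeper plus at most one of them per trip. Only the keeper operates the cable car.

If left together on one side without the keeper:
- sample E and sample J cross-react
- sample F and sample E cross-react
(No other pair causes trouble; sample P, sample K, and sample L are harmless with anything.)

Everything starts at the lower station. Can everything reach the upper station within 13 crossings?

Yes — this plan uses 13 crossings (≤ 13):
1. Keeper goes to the upper station with sample E.  [the lower station: sample F, sample J, sample K, sample L, sample P | the upper station: sample E]
2. Keeper goes back to the lower station alone.  [the lower station: sample F, sample J, sample K, sample L, sample P | the upper station: sample E]
3. Keeper goes to the upper station with sample J.  [the lower station: sample F, sample K, sample L, sample P | the upper station: sample E, sample J]
4. Keeper goes back to the lower station with sample E.  [the lower station: sample E, sample F, sample K, sample L, sample P | the upper station: sample J]
5. Keeper goes to the upper station with sample F.  [the lower station: sample E, sample K, sample L, sample P | the upper station: sample F, sample J]
6. Keeper goes back to the lower station alone.  [the lower station: sample E, sample K, sample L, sample P | the upper station: sample F, sample J]
7. Keeper goes to the upper station with sample P.  [the lower station: sample E, sample K, sample L | the upper station: sample F, sample J, sample P]
8. Keeper goes back to the lower station alone.  [the lower station: sample E, sample K, sample L | the upper station: sample F, sample J, sample P]
9. Keeper goes to the upper station with sample K.  [the lower station: sample E, sample L | the upper station: sample F, sample J, sample K, sample P]
10. Keeper goes back to the lower station alone.  [the lower station: sample E, sample L | the upper station: sample F, sample J, sample K, sample P]
11. Keeper goes to the upper station with sample L.  [the lower station: sample E | the upper station: sample F, sample J, sample K, sample L, sample P]
12. Keeper goes back to the lower station alone.  [the lower station: sample E | the upper station: sample F, sample J, sample K, sample L, sample P]
13. Keeper goes to the upper station with sample E.  [the lower station: — | the upper station: sample E, sample F, sample J, sample K, sample L, sample P]

Yes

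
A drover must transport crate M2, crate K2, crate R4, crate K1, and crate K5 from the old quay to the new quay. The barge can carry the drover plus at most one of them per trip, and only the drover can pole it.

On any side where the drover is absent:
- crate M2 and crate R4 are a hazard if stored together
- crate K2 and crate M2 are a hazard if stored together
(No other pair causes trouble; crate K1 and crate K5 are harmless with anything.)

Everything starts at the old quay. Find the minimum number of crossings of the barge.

11

Counting alone: the drover can take at most 1 across per trip to the new quay, so moving all 5 needs at least 5 loaded trips out, with a return between consecutive ones — at least 9 crossings.
The safety rule pushes this higher. Following every safe sequence of crossings, the most of the 5 that can be at the new quay as the barge arrives there on crossing 9 is 4 — never all 5.
So no plan with fewer than 11 crossings exists, and this one achieves 11:
1. Drover goes to the new quay with crate M2.
2. Drover goes back to the old quay alone.
3. Drover goes to the new quay with crate K2.
4. Drover goes back to the old quay with crate M2.
5. Drover goes to the new quay with crate R4.
6. Drover goes back to the old quay alone.
7. Drover goes to the new quay with crate K1.
8. Drover goes back to the old quay alone.
9. Drover goes to the new quay with crate K5.
10. Drover goes back to the old quay alone.
11. Drover goes to the new quay with crate M2.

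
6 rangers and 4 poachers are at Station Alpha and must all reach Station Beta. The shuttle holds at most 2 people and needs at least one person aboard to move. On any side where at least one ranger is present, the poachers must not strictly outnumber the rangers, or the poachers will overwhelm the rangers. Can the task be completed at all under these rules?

1. 2 poachers → Station Beta.  (Station Alpha: 6R 2P; Station Beta: 0R 2P)
2. 1 poacher ← Station Alpha.  (Station Alpha: 6R 3P; Station Beta: 0R 1P)
3. 2 poachers → Station Beta.  (Station Alpha: 6R 1P; Station Beta: 0R 3P)
4. 1 poacher ← Station Alpha.  (Station Alpha: 6R 2P; Station Beta: 0R 2P)
5. 2 rangers → Station Beta.  (Station Alpha: 4R 2P; Station Beta: 2R 2P)
6. 1 poacher ← Station Alpha.  (Station Alpha: 4R 3P; Station Beta: 2R 1P)
7. 1 ranger and 1 poacher → Station Beta.  (Station Alpha: 3R 2P; Station Beta: 3R 2P)
8. 1 poacher ← Station Alpha.  (Station Alpha: 3R 3P; Station Beta: 3R 1P)
9. 2 poachers → Station Beta.  (Station Alpha: 3R 1P; Station Beta: 3R 3P)
10. 1 poacher ← Station Alpha.  (Station Alpha: 3R 2P; Station Beta: 3R 2P)
11. 1 ranger and 1 poacher → Station Beta.  (Station Alpha: 2R 1P; Station Beta: 4R 3P)
12. 1 poacher ← Station Alpha.  (Station Alpha: 2R 2P; Station Beta: 4R 2P)
13. 2 poachers → Station Beta.  (Station Alpha: 2R 0P; Station Beta: 4R 4P)
14. 1 poacher ← Station Alpha.  (Station Alpha: 2R 1P; Station Beta: 4R 3P)
15. 1 ranger and 1 poacher → Station Beta.  (Station Alpha: 1R 0P; Station Beta: 5R 4P)
16. 1 poacher ← Station Alpha.  (Station Alpha: 1R 1P; Station Beta: 5R 3P)
17. 1 ranger and 1 poacher → Station Beta.  (Station Alpha: 0R 0P; Station Beta: 6R 4P)

Yes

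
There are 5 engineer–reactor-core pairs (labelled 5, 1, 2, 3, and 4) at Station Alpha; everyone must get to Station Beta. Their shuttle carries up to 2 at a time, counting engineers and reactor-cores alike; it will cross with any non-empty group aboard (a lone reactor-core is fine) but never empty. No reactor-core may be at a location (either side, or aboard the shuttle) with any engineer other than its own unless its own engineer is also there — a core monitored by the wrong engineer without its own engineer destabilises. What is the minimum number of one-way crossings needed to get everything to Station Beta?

impossible

Following every safe sequence of crossings from the start, the most of the 10 that can be at Station Beta as the shuttle arrives there on crossings 1, 3, 5, 7 is 2, 3, 4, 5 respectively; the best ever achieved is 5 of 10.
From crossing 9 on, no configuration arises that was not already reachable earlier: only 82 distinct safe configurations (who is on which side, and where the shuttle is) can ever be reached, none of them has everyone across, and every continuation just revisits them. So no valid plan exists.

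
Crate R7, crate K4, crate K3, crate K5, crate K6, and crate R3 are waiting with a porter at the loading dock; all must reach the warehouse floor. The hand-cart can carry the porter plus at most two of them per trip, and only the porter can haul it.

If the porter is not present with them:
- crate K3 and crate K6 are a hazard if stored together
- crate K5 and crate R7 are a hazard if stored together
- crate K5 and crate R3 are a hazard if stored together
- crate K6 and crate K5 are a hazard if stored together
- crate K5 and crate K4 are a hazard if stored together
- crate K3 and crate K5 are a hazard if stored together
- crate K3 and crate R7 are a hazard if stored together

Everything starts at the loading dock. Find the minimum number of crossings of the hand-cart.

Counting alone: the porter can take at most 2 across per trip to the warehouse floor, so moving all 6 needs at least 3 loaded trips out, with a return between consecutive ones — at least 5 crossings.
The safety rule pushes this higher. Following every safe sequence of crossings, the most of the 6 that can be at the warehouse floor as the hand-cart arrives there on crossings 5, 7 is 4, 5 respectively — never all 6.
So no plan with fewer than 9 crossings exists, and this one achieves 9:
1. Porter goes to the warehouse floor with crate K3 and crate K5.  [the loading dock: crate K4, crate K6, crate R3, crate R7 | the warehouse floor: crate K3, crate K5]
2. Porter goes back to the loading dock with crate K3.  [the loading dock: crate K3, crate K4, crate K6, crate R3, crate R7 | the warehouse floor: crate K5]
3. Porter goes to the warehouse floor with crate K6 and crate R7.  [the loading dock: crate K3, crate K4, crate R3 | the warehouse floor: crate K5, crate K6, crate R7]
4. Porter goes back to the loading dock with crate K5.  [the loading dock: crate K3, crate K4, crate K5, crate R3 | the warehouse floor: crate K6, crate R7]
5. Porter goes to the warehouse floor with crate K4 and crate K5.  [the loading dock: crate K3, crate R3 | the warehouse floor: crate K4, crate K5, crate K6, crate R7]
6. Porter goes back to the loading dock with crate K5.  [the loading dock: crate K3, crate K5, crate R3 | the warehouse floor: crate K4, crate K6, crate R7]
7. Porter goes to the warehouse floor with crate K3 and crate R3.  [the loading dock: crate K5 | the warehouse floor: crate K3, crate K4, crate K6, crate R3, crate R7]
8. Porter goes back to the loading dock with crate K3.  [the loading dock: crate K3, crate K5 | the warehouse floor: crate K4, crate K6, crate R3, crate R7]
9. Porter goes to the warehouse floor with crate K3 and crate K5.  [the loading dock: — | the warehouse floor: crate K3, crate K4, crate K5, crate K6, crate R3, crate R7]

9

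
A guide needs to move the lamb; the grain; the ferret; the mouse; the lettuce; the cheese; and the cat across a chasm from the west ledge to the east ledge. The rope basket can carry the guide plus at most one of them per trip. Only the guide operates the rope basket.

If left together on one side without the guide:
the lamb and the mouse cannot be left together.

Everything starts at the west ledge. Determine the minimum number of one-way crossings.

13

Counting alone: the guide can take at most 1 across per trip to the east ledge, so moving all 7 needs at least 7 loaded trips out, with a return between consecutive ones — at least 13 crossings.
The plan below uses exactly 13 crossings, so it is optimal:
1. Guide goes to the east ledge with the lamb.  [the west ledge: the cat, the cheese, the ferret, the grain, the lettuce, the mouse | the east ledge: the lamb]
2. Guide goes back to the west ledge alone.  [the west ledge: the cat, the cheese, the ferret, the grain, the lettuce, the mouse | the east ledge: the lamb]
3. Guide goes to the east ledge with the grain.  [the west ledge: the cat, the cheese, the ferret, the lettuce, the mouse | the east ledge: the grain, the lamb]
4. Guide goes back to the west ledge alone.  [the west ledge: the cat, the cheese, the ferret, the lettuce, the mouse | the east ledge: the grain, the lamb]
5. Guide goes to the east ledge with the ferret.  [the west ledge: the cat, the cheese, the lettuce, the mouse | the east ledge: the ferret, the grain, the lamb]
6. Guide goes back to the west ledge alone.  [the west ledge: the cat, the cheese, the lettuce, the mouse | the east ledge: the ferret, the grain, the lamb]
7. Guide goes to the east ledge with the lettuce.  [the west ledge: the cat, the cheese, the mouse | the east ledge: the ferret, the grain, the lamb, the lettuce]
8. Guide goes back to the west ledge alone.  [the west ledge: the cat, the cheese, the mouse | the east ledge: the ferret, the grain, the lamb, the lettuce]
9. Guide goes to the east ledge with the cheese.  [the west ledge: the cat, the mouse | the east ledge: the cheese, the ferret, the grain, the lamb, the lettuce]
10. Guide goes back to the west ledge alone.  [the west ledge: the cat, the mouse | the east ledge: the cheese, the ferret, the grain, the lamb, the lettuce]
11. Guide goes to the east ledge with the cat.  [the west ledge: the mouse | the east ledge: the cat, the cheese, the ferret, the grain, the lamb, the lettuce]
12. Guide goes back to the west ledge alone.  [the west ledge: the mouse | the east ledge: the cat, the cheese, the ferret, the grain, the lamb, the lettuce]
13. Guide goes to the east ledge with the mouse.  [the west ledge: — | the east ledge: the cat, the cheese, the ferret, the grain, the lamb, the lettuce, the mouse]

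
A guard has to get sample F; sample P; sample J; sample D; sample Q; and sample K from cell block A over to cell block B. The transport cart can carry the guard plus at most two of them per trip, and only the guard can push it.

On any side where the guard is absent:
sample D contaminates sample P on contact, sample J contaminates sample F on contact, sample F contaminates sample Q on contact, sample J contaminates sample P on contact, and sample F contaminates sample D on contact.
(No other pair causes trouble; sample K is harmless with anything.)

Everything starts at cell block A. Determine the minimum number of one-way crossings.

7

Counting alone: the guard can take at most 2 across per trip to cell block B, so moving all 6 needs at least 3 loaded trips out, with a return between consecutive ones — at least 5 crossings.
The safety rule pushes this higher. Following every safe sequence of crossings, the most of the 6 that can be at cell block B as the transport cart arrives there on crossing 5 is 5 — never all 6.
So no plan with fewer than 7 crossings exists, and this one achieves 7:
1. Guard goes to cell block B with sample F and sample P.  [cell block A: sample D, sample J, sample K, sample Q | cell block B: sample F, sample P]
2. Guard goes back to cell block A alone.  [cell block A: sample D, sample J, sample K, sample Q | cell block B: sample F, sample P]
3. Guard goes to cell block B with sample D and sample J.  [cell block A: sample K, sample Q | cell block B: sample D, sample F, sample J, sample P]
4. Guard goes back to cell block A with sample F and sample P.  [cell block A: sample F, sample K, sample P, sample Q | cell block B: sample D, sample J]
5. Guard goes to cell block B with sample K and sample Q.  [cell block A: sample F, sample P | cell block B: sample D, sample J, sample K, sample Q]
6. Guard goes back to cell block A alone.  [cell block A: sample F, sample P | cell block B: sample D, sample J, sample K, sample Q]
7. Guard goes to cell block B with sample F and sample P.  [cell block A: — | cell block B: sample D, sample F, sample J, sample K, sample P, sample Q]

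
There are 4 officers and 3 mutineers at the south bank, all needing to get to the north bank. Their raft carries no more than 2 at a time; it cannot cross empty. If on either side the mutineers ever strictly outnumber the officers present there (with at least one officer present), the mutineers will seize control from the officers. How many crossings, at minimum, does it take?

Counting alone: each trip to the north bank takes at most 2 across and each return brings at least 1 back, so after t trips out (and t−1 returns) at most 2t − (t−1) of the 7 are across; that first reaches 7 at t = 6, so at least 11 crossings are needed.
The plan below uses exactly 11 crossings, so it is optimal:
1. 2 mutineers → the north bank.  (the south bank: 4O 1M; the north bank: 0O 2M)
2. 1 mutineer ← the south bank.  (the south bank: 4O 2M; the north bank: 0O 1M)
3. 2 mutineers → the north bank.  (the south bank: 4O 0M; the north bank: 0O 3M)
4. 1 mutineer ← the south bank.  (the south bank: 4O 1M; the north bank: 0O 2M)
5. 2 officers → the north bank.  (the south bank: 2O 1M; the north bank: 2O 2M)
6. 1 mutineer ← the south bank.  (the south bank: 2O 2M; the north bank: 2O 1M)
7. 1 officer and 1 mutineer → the north bank.  (the south bank: 1O 1M; the north bank: 3O 2M)
8. 1 officer ← the south bank.  (the south bank: 2O 1M; the north bank: 2O 2M)
9. 1 officer and 1 mutineer → the north bank.  (the south bank: 1O 0M; the north bank: 3O 3M)
10. 1 mutineer ← the south bank.  (the south bank: 1O 1M; the north bank: 3O 2M)
11. 1 officer and 1 mutineer → the north bank.  (the south bank: 0O 0M; the north bank: 4O 3M)

11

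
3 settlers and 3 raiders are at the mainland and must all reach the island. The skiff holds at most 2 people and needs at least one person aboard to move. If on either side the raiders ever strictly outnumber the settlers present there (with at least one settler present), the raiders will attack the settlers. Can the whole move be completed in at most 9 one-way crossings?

No

Counting alone: each trip to the island takes at most 2 across and each return brings at least 1 back, so after t trips out (and t−1 returns) at most 2t − (t−1) of the 6 are across; that first reaches 6 at t = 5, so at least 9 crossings are needed.
The safety rule pushes this higher. Following every safe sequence of crossings, the most of the 6 that can be at the island as the skiff arrives there on crossing 9 is 5 — never all 6.
So the move cannot be finished within 9 crossings. (The shortest complete plan takes 11:)
1. 2 raiders → the island.  (the mainland: 3S 1R; the island: 0S 2R)
2. 1 raider ← the mainland.  (the mainland: 3S 2R; the island: 0S 1R)
3. 2 raiders → the island.  (the mainland: 3S 0R; the island: 0S 3R)
4. 1 raider ← the mainland.  (the mainland: 3S 1R; the island: 0S 2R)
5. 2 settlers → the island.  (the mainland: 1S 1R; the island: 2S 2R)
6. 1 settler and 1 raider ← the mainland.  (the mainland: 2S 2R; the island: 1S 1R)
7. 2 settlers → the island.  (the mainland: 0S 2R; the island: 3S 1R)
8. 1 raider ← the mainland.  (the mainland: 0S 3R; the island: 3S 0R)
9. 2 raiders → the island.  (the mainland: 0S 1R; the island: 3S 2R)
10. 1 raider ← the mainland.  (the mainland: 0S 2R; the island: 3S 1R)
11. 2 raiders → the island.  (the mainland: 0S 0R; the island: 3S 3R)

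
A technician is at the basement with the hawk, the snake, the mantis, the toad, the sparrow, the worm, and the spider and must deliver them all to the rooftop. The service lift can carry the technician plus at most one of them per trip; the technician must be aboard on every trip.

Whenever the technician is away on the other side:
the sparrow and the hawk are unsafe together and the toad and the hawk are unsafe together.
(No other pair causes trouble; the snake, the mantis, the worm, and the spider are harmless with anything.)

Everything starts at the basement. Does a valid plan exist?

1. Technician goes to the rooftop with the hawk.
2. Technician goes back to the basement alone.
3. Technician goes to the rooftop with the snake.
4. Technician goes back to the basement alone.
5. Technician goes to the rooftop with the mantis.
6. Technician goes back to the basement alone.
7. Technician goes to the rooftop with the toad.
8. Technician goes back to the basement with the hawk.
9. Technician goes to the rooftop with the sparrow.
10. Technician goes back to the basement alone.
11. Technician goes to the rooftop with the worm.
12. Technician goes back to the basement alone.
13. Technician goes to the rooftop with the spider.
14. Technician goes back to the basement alone.
15. Technician goes to the rooftop with the hawk.

Yes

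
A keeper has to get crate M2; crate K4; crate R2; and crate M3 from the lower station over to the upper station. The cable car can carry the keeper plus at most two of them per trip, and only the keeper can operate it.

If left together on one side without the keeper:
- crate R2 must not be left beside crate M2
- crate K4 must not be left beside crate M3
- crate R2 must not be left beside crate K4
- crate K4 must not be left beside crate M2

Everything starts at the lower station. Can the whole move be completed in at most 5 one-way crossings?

Yes

Yes — this plan uses 5 crossings (≤ 5):
1. Keeper goes to the upper station with crate K4 and crate M2.  [the lower station: crate M3, crate R2 | the upper station: crate K4, crate M2]
2. Keeper goes back to the lower station with crate M2.  [the lower station: crate M2, crate M3, crate R2 | the upper station: crate K4]
3. Keeper goes to the upper station with crate M2 and crate M3.  [the lower station: crate R2 | the upper station: crate K4, crate M2, crate M3]
4. Keeper goes back to the lower station with crate K4.  [the lower station: crate K4, crate R2 | the upper station: crate M2, crate M3]
5. Keeper goes to the upper station with crate K4 and crate R2.  [the lower station: — | the upper station: crate K4, crate M2, crate M3, crate R2]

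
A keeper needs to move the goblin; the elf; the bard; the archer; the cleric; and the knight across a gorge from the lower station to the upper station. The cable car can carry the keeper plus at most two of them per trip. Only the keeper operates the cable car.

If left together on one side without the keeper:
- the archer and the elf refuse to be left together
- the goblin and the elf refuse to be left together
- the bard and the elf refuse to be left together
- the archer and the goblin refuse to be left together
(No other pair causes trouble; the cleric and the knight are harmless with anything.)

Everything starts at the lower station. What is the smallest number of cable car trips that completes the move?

Counting alone: the keeper can take at most 2 across per trip to the upper station, so moving all 6 needs at least 3 loaded trips out, with a return between consecutive ones — at least 5 crossings.
The safety rule pushes this higher. Following every safe sequence of crossings, the most of the 6 that can be at the upper station as the cable car arrives there on crossings 5, 7 is 4, 5 respectively — never all 6.
So no plan with fewer than 9 crossings exists, and this one achieves 9:
1. Keeper goes to the upper station with the elf and the goblin.
2. Keeper goes back to the lower station with the goblin.
3. Keeper goes to the upper station with the bard and the goblin.
4. Keeper goes back to the lower station with the elf.
5. Keeper goes to the upper station with the cleric and the elf.
6. Keeper goes back to the lower station with the elf.
7. Keeper goes to the upper station with the elf and the knight.
8. Keeper goes back to the lower station with the elf.
9. Keeper goes to the upper station with the archer and the elf.

9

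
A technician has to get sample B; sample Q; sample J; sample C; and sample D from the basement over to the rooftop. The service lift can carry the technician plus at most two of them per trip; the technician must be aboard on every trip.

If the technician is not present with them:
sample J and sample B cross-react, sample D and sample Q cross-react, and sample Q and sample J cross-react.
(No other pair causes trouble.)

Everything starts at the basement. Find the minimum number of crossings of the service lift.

Counting alone: the technician can take at most 2 across per trip to the rooftop, so moving all 5 needs at least 3 loaded trips out, with a return between consecutive ones — at least 5 crossings.
The plan below uses exactly 5 crossings, so it is optimal:
1. Technician goes to the rooftop with sample B and sample Q.
2. Technician goes back to the basement alone.
3. Technician goes to the rooftop with sample C.
4. Technician goes back to the basement alone.
5. Technician goes to the rooftop with sample D and sample J.

5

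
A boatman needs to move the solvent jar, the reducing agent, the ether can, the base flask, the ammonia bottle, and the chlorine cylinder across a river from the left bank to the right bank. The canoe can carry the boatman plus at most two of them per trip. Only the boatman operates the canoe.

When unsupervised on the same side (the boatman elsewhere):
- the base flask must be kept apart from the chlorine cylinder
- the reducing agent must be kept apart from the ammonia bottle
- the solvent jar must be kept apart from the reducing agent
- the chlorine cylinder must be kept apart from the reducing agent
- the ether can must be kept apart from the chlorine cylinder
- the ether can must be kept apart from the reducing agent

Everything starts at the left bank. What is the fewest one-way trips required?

Counting alone: the boatman can take at most 2 across per trip to the right bank, so moving all 6 needs at least 3 loaded trips out, with a return between consecutive ones — at least 5 crossings.
The safety rule pushes this higher. Following every safe sequence of crossings, the most of the 6 that can be at the right bank as the canoe arrives there on crossings 5, 7 is 4, 5 respectively — never all 6.
So no plan with fewer than 9 crossings exists, and this one achieves 9:
1. Boatman goes to the right bank with the chlorine cylinder and the reducing agent.  [the left bank: the ammonia bottle, the base flask, the ether can, the solvent jar | the right bank: the chlorine cylinder, the reducing agent]
2. Boatman goes back to the left bank with the reducing agent.  [the left bank: the ammonia bottle, the base flask, the ether can, the reducing agent, the solvent jar | the right bank: the chlorine cylinder]
3. Boatman goes to the right bank with the reducing agent and the solvent jar.  [the left bank: the ammonia bottle, the base flask, the ether can | the right bank: the chlorine cylinder, the reducing agent, the solvent jar]
4. Boatman goes back to the left bank with the reducing agent.  [the left bank: the ammonia bottle, the base flask, the ether can, the reducing agent | the right bank: the chlorine cylinder, the solvent jar]
5. Boatman goes to the right bank with the ammonia bottle and the reducing agent.  [the left bank: the base flask, the ether can | the right bank: the ammonia bottle, the chlorine cylinder, the reducing agent, the solvent jar]
6. Boatman goes back to the left bank with the reducing agent.  [the left bank: the base flask, the ether can, the reducing agent | the right bank: the ammonia bottle, the chlorine cylinder, the solvent jar]
7. Boatman goes to the right bank with the base flask and the ether can.  [the left bank: the reducing agent | the right bank: the ammonia bottle, the base flask, the chlorine cylinder, the ether can, the solvent jar]
8. Boatman goes back to the left bank with the chlorine cylinder.  [the left bank: the chlorine cylinder, the reducing agent | the right bank: the ammonia bottle, the base flask, the ether can, the solvent jar]
9. Boatman goes to the right bank with the chlorine cylinder and the reducing agent.  [the left bank: — | the right bank: the ammonia bottle, the base flask, the chlorine cylinder, the ether can, the reducing agent, the solvent jar]

9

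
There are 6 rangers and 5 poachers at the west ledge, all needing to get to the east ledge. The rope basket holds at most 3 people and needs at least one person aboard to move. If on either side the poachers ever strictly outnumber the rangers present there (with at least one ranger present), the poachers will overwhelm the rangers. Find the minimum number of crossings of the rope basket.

Counting alone: each trip to the east ledge takes at most 3 across and each return brings at least 1 back, so after t trips out (and t−1 returns) at most 3t − (t−1) of the 11 are across; that first reaches 11 at t = 5, so at least 9 crossings are needed.
The plan below uses exactly 9 crossings, so it is optimal:
1. 3 poachers → the east ledge.  (the west ledge: 6R 2P; the east ledge: 0R 3P)
2. 1 poacher ← the west ledge.  (the west ledge: 6R 3P; the east ledge: 0R 2P)
3. 3 rangers → the east ledge.  (the west ledge: 3R 3P; the east ledge: 3R 2P)
4. 1 ranger ← the west ledge.  (the west ledge: 4R 3P; the east ledge: 2R 2P)
5. 2 rangers and 1 poacher → the east ledge.  (the west ledge: 2R 2P; the east ledge: 4R 3P)
6. 1 ranger ← the west ledge.  (the west ledge: 3R 2P; the east ledge: 3R 3P)
7. 2 rangers and 1 poacher → the east ledge.  (the west ledge: 1R 1P; the east ledge: 5R 4P)
8. 1 ranger ← the west ledge.  (the west ledge: 2R 1P; the east ledge: 4R 4P)
9. 2 rangers and 1 poacher → the east ledge.  (the west ledge: 0R 0P; the east ledge: 6R 5P)

9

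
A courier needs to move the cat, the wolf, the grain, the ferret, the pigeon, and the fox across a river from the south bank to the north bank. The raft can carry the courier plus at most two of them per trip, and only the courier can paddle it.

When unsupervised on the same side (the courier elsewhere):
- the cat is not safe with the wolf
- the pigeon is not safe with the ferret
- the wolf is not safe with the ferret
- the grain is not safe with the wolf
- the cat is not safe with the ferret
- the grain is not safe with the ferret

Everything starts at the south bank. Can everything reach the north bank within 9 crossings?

Yes — this plan uses 9 crossings (≤ 9):
1. Courier goes to the north bank with the ferret and the wolf.
2. Courier goes back to the south bank with the wolf.
3. Courier goes to the north bank with the cat and the grain.
4. Courier goes back to the south bank with the ferret.
5. Courier goes to the north bank with the pigeon and the wolf.
6. Courier goes back to the south bank with the wolf.
7. Courier goes to the north bank with the fox and the wolf.
8. Courier goes back to the south bank with the wolf.
9. Courier goes to the north bank with the ferret and the wolf.

Yes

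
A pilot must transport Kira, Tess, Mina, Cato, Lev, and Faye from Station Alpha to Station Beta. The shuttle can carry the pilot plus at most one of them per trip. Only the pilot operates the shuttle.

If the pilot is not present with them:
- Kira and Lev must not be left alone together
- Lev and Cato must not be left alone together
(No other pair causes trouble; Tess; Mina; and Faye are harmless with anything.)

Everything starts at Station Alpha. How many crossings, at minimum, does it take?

13

Counting alone: the pilot can take at most 1 across per trip to Station Beta, so moving all 6 needs at least 6 loaded trips out, with a return between consecutive ones — at least 11 crossings.
The safety rule pushes this higher. Following every safe sequence of crossings, the most of the 6 that can be at Station Beta as the shuttle arrives there on crossing 11 is 5 — never all 6.
So no plan with fewer than 13 crossings exists, and this one achieves 13:
1. Pilot goes to Station Beta with Lev.  [Station Alpha: Cato, Faye, Kira, Mina, Tess | Station Beta: Lev]
2. Pilot goes back to Station Alpha alone.  [Station Alpha: Cato, Faye, Kira, Mina, Tess | Station Beta: Lev]
3. Pilot goes to Station Beta with Kira.  [Station Alpha: Cato, Faye, Mina, Tess | Station Beta: Kira, Lev]
4. Pilot goes back to Station Alpha with Lev.  [Station Alpha: Cato, Faye, Lev, Mina, Tess | Station Beta: Kira]
5. Pilot goes to Station Beta with Cato.  [Station Alpha: Faye, Lev, Mina, Tess | Station Beta: Cato, Kira]
6. Pilot goes back to Station Alpha alone.  [Station Alpha: Faye, Lev, Mina, Tess | Station Beta: Cato, Kira]
7. Pilot goes to Station Beta with Tess.  [Station Alpha: Faye, Lev, Mina | Station Beta: Cato, Kira, Tess]
8. Pilot goes back to Station Alpha alone.  [Station Alpha: Faye, Lev, Mina | Station Beta: Cato, Kira, Tess]
9. Pilot goes to Station Beta with Mina.  [Station Alpha: Faye, Lev | Station Beta: Cato, Kira, Mina, Tess]
10. Pilot goes back to Station Alpha alone.  [Station Alpha: Faye, Lev | Station Beta: Cato, Kira, Mina, Tess]
11. Pilot goes to Station Beta with Faye.  [Station Alpha: Lev | Station Beta: Cato, Faye, Kira, Mina, Tess]
12. Pilot goes back to Station Alpha alone.  [Station Alpha: Lev | Station Beta: Cato, Faye, Kira, Mina, Tess]
13. Pilot goes to Station Beta with Lev.  [Station Alpha: — | Station Beta: Cato, Faye, Kira, Lev, Mina, Tess]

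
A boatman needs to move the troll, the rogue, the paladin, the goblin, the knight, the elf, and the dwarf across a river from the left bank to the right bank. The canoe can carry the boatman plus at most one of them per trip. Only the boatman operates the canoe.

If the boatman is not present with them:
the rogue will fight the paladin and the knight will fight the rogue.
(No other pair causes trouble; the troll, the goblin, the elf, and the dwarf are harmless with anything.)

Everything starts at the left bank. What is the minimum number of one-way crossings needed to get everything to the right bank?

15

Counting alone: the boatman can take at most 1 across per trip to the right bank, so moving all 7 needs at least 7 loaded trips out, with a return between consecutive ones — at least 13 crossings.
The safety rule pushes this higher. Following every safe sequence of crossings, the most of the 7 that can be at the right bank as the canoe arrives there on crossing 13 is 6 — never all 7.
So no plan with fewer than 15 crossings exists, and this one achieves 15:
1. Boatman goes to the right bank with the rogue.
2. Boatman goes back to the left bank alone.
3. Boatman goes to the right bank with the troll.
4. Boatman goes back to the left bank alone.
5. Boatman goes to the right bank with the paladin.
6. Boatman goes back to the left bank with the rogue.
7. Boatman goes to the right bank with the knight.
8. Boatman goes back to the left bank alone.
9. Boatman goes to the right bank with the goblin.
10. Boatman goes back to the left bank alone.
11. Boatman goes to the right bank with the elf.
12. Boatman goes back to the left bank alone.
13. Boatman goes to the right bank with the dwarf.
14. Boatman goes back to the left bank alone.
15. Boatman goes to the right bank with the rogue.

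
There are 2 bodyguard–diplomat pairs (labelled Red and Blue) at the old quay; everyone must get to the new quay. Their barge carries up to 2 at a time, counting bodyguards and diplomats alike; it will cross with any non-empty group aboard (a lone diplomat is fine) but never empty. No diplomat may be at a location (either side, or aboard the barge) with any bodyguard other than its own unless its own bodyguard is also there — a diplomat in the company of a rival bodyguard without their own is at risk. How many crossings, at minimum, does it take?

5

Counting alone: each trip to the new quay takes at most 2 across and each return brings at least 1 back, so after t trips out (and t−1 returns) at most 2t − (t−1) of the 4 are across; that first reaches 4 at t = 3, so at least 5 crossings are needed.
The plan below uses exactly 5 crossings, so it is optimal:
1. bodyguard Red and diplomat Red cross → the new quay.
2. bodyguard Red crosses ← the old quay.
3. bodyguard Blue and bodyguard Red cross → the new quay.
4. bodyguard Blue crosses ← the old quay.
5. bodyguard Blue and diplomat Blue cross → the new quay.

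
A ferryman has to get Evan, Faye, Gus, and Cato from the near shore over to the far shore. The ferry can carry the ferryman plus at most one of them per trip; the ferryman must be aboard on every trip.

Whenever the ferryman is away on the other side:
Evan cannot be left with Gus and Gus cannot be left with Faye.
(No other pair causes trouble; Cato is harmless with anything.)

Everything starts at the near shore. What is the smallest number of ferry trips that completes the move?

Counting alone: the ferryman can take at most 1 across per trip to the far shore, so moving all 4 needs at least 4 loaded trips out, with a return between consecutive ones — at least 7 crossings.
The safety rule pushes this higher. Following every safe sequence of crossings, the most of the 4 that can be at the far shore as the ferry arrives there on crossing 7 is 3 — never all 4.
So no plan with fewer than 9 crossings exists, and this one achieves 9:
1. Ferryman goes to the far shore with Gus.  [the near shore: Cato, Evan, Faye | the far shore: Gus]
2. Ferryman goes back to the near shore alone.  [the near shore: Cato, Evan, Faye | the far shore: Gus]
3. Ferryman goes to the far shore with Evan.  [the near shore: Cato, Faye | the far shore: Evan, Gus]
4. Ferryman goes back to the near shore with Gus.  [the near shore: Cato, Faye, Gus | the far shore: Evan]
5. Ferryman goes to the far shore with Faye.  [the near shore: Cato, Gus | the far shore: Evan, Faye]
6. Ferryman goes back to the near shore alone.  [the near shore: Cato, Gus | the far shore: Evan, Faye]
7. Ferryman goes to the far shore with Cato.  [the near shore: Gus | the far shore: Cato, Evan, Faye]
8. Ferryman goes back to the near shore alone.  [the near shore: Gus | the far shore: Cato, Evan, Faye]
9. Ferryman goes to the far shore with Gus.  [the near shore: — | the far shore: Cato, Evan, Faye, Gus]

9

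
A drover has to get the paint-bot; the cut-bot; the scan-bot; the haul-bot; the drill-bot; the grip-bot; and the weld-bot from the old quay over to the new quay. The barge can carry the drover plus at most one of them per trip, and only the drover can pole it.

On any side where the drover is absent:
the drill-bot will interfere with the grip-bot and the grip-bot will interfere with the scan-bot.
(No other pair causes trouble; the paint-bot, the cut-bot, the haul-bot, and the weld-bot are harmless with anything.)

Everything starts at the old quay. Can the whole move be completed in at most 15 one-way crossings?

Yes — this plan uses 15 crossings (≤ 15):
1. Drover goes to the new quay with the grip-bot.
2. Drover goes back to the old quay alone.
3. Drover goes to the new quay with the paint-bot.
4. Drover goes back to the old quay alone.
5. Drover goes to the new quay with the cut-bot.
6. Drover goes back to the old quay alone.
7. Drover goes to the new quay with the scan-bot.
8. Drover goes back to the old quay with the grip-bot.
9. Drover goes to the new quay with the drill-bot.
10. Drover goes back to the old quay alone.
11. Drover goes to the new quay with the haul-bot.
12. Drover goes back to the old quay alone.
13. Drover goes to the new quay with the weld-bot.
14. Drover goes back to the old quay alone.
15. Drover goes to the new quay with the grip-bot.

Yes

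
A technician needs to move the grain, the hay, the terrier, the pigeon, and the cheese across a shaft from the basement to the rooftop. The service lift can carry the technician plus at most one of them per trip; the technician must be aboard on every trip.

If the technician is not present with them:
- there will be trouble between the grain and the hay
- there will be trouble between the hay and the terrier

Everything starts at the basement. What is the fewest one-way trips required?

11

Counting alone: the technician can take at most 1 across per trip to the rooftop, so moving all 5 needs at least 5 loaded trips out, with a return between consecutive ones — at least 9 crossings.
The safety rule pushes this higher. Following every safe sequence of crossings, the most of the 5 that can be at the rooftop as the service lift arrives there on crossing 9 is 4 — never all 5.
So no plan with fewer than 11 crossings exists, and this one achieves 11:
1. Technician goes to the rooftop with the hay.  [the basement: the cheese, the grain, the pigeon, the terrier | the rooftop: the hay]
2. Technician goes back to the basement alone.  [the basement: the cheese, the grain, the pigeon, the terrier | the rooftop: the hay]
3. Technician goes to the rooftop with the grain.  [the basement: the cheese, the pigeon, the terrier | the rooftop: the grain, the hay]
4. Technician goes back to the basement with the hay.  [the basement: the cheese, the hay, the pigeon, the terrier | the rooftop: the grain]
5. Technician goes to the rooftop with the terrier.  [the basement: the cheese, the hay, the pigeon | the rooftop: the grain, the terrier]
6. Technician goes back to the basement alone.  [the basement: the cheese, the hay, the pigeon | the rooftop: the grain, the terrier]
7. Technician goes to the rooftop with the pigeon.  [the basement: the cheese, the hay | the rooftop: the grain, the pigeon, the terrier]
8. Technician goes back to the basement alone.  [the basement: the cheese, the hay | the rooftop: the grain, the pigeon, the terrier]
9. Technician goes to the rooftop with the cheese.  [the basement: the hay | the rooftop: the cheese, the grain, the pigeon, the terrier]
10. Technician goes back to the basement alone.  [the basement: the hay | the rooftop: the cheese, the grain, the pigeon, the terrier]
11. Technician goes to the rooftop with the hay.  [the basement: — | the rooftop: the cheese, the grain, the hay, the pigeon, the terrier]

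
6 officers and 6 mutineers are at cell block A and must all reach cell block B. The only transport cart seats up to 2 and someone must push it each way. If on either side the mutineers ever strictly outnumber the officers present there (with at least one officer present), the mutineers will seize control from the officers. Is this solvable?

No

Following every safe sequence of crossings from the start, the most of the 12 that can be at cell block B as the transport cart arrives there on crossings 1, 3, 5, 7, 9 is 2, 3, 4, 5, 6 respectively; the best ever achieved is 6 of 12.
From crossing 11 on, no configuration arises that was not already reachable earlier: only 15 distinct safe configurations (who is on which side, and where the transport cart is) can ever be reached, none of them has everyone across, and every continuation just revisits them. They are: 0 officers + 0 mutineers across (transport cart back at the start); 0 officers + 1 mutineer across (transport cart there); 0 officers + 1 mutineer across (transport cart back at the start); 0 officers + 2 mutineers across (transport cart there); 0 officers + 2 mutineers across (transport cart back at the start); 0 officers + 3 mutineers across (transport cart there); 0 officers + 3 mutineers across (transport cart back at the start); 0 officers + 4 mutineers across (transport cart there); 0 officers + 4 mutineers across (transport cart back at the start); 0 officers + 5 mutineers across (transport cart there); 0 officers + 5 mutineers across (transport cart back at the start); 0 officers + 6 mutineers across (transport cart there); 1 officer + 1 mutineer across (transport cart there); 1 officer + 1 mutineer across (transport cart back at the start); 2 officers + 2 mutineers across (transport cart there). So no valid plan exists.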